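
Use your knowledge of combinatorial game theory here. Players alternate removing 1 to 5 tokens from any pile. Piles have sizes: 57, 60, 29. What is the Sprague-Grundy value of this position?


Subtraction set: {1, 2, 3, 4, 5}
For this subtraction set, G(n) = n mod 6 (period = max + 1 = 6).
Pile 1 (size 57): G(57) = 57 mod 6 = 3
Pile 2 (size 60): G(60) = 60 mod 6 = 0
Pile 3 (size 29): G(29) = 29 mod 6 = 5
Total Grundy value = XOR of all: 3 XOR 0 XOR 5 = 6

6


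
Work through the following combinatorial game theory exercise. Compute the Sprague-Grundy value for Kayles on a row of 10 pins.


Kayles: a move removes 1 or 2 adjacent pins from a contiguous row.
Removing pins from a row of k leaves two independent rows (a, b) with a + b = k - 1 (one pin) or a + b = k - 2 (two pins); an end removal gives a = 0.
By Sprague-Grundy, G(k) = mex{ G(a) XOR G(b) } over all these splits. G(0) = 0.
G(1): splits (0,0):0^0=0 -> mex({0}) = 1
G(2): splits (0,1):0^1=1 (0,0):0^0=0 -> mex({0, 1}) = 2
G(3): splits (0,2):0^2=2 (1,1):1^1=0 (0,1):0^1=1 -> mex({0, 1, 2}) = 3
G(4): splits (0,3):0^3=3 (1,2):1^2=3 (0,2):0^2=2 (1,1):1^1=0 -> mex({0, 2, 3}) = 1
G(5): splits (0,4):0^1=1 (1,3):1^3=2 (2,2):2^2=0 (0,3):0^3=3 (1,2):1^2=3 -> mex({0, 1, 2, 3}) = 4
G(6) = mex({0, 1, 2, 4}) = 3
G(7) = mex({0, 1, 3, 4, 5}) = 2
G(8) = mex({0, 2, 3, 5, 6}) = 1
G(9) = mex({0, 1, 2, 3, 6, 7}) = 4
G(10) = mex({0, 1, 3, 4, 5, 7}) = 2
Therefore G(10) = 2.

2


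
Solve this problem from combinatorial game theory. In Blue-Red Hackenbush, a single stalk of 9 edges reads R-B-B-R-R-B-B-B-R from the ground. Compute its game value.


Edges (from ground): R-B-B-R-R-B-B-B-R
By Berlekamp's sign-expansion rule, a Blue-Red Hackenbush stalk has the value of the surreal number whose sign sequence is the edge sequence with B -> + and R -> -.
Sign sequence: -++--+++-
Trace the sign expansion in the surreal number tree, starting from 0:
Edge 1: R (sign -) -> bounds (-inf, 0), value = -1
Edge 2: B (sign +) -> bounds (-1, 0), value = -1/2
Edge 3: B (sign +) -> bounds (-1/2, 0), value = -1/4
Edge 4: R (sign -) -> bounds (-1/2, -1/4), value = -3/8
Edge 5: R (sign -) -> bounds (-1/2, -3/8), value = -7/16
Edge 6: B (sign +) -> bounds (-7/16, -3/8), value = -13/32
Edge 7: B (sign +) -> bounds (-13/32, -3/8), value = -25/64
Edge 8: B (sign +) -> bounds (-25/64, -3/8), value = -49/128
Edge 9: R (sign -) -> bounds (-25/64, -49/128), value = -99/256
Game value = -99/256

-99/256


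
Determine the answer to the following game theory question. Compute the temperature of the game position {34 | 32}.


The game is {34 | 32}, a switch {a | b} with numbers a > b.
Cooling {a | b} by t gives {a - t | b + t}, which stops being hot when a - t = b + t, i.e. at t = (a - b)/2. So the temperature of a switch is (a - b)/2.
Temperature = (Left option - Right option) / 2
= (34 - (32)) / 2
= 2 / 2
= 1

1


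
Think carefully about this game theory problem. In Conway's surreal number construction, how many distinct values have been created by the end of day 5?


Day 0: {|} = 0 is born. Count = 1.
Day n: the number of surreal numbers born by day n is 2^(n+1) - 1.
By day 0: 2^1 - 1 = 1
By day 1: 2^2 - 1 = 3
By day 2: 2^3 - 1 = 7
By day 3: 2^4 - 1 = 15
By day 4: 2^5 - 1 = 31
By day 5: 2^6 - 1 = 63
By day 5: 63 surreal numbers.

63


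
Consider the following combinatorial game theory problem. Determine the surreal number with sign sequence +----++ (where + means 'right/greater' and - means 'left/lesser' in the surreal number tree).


Sign expansion: +----++
Rule: track bounds (lo, hi), initially (-inf, +inf). On '+', the current value becomes lo and we move to the simplest number in (value, hi): value + 1 if hi = +inf, otherwise the midpoint (value + hi)/2. On '-', the current value becomes hi and we move to value - 1 if lo = -inf, otherwise the midpoint (lo + value)/2.
Start at 0.
Step 1: sign = +, move right. Bounds: (0, +inf). Value = 1
Step 2: sign = -, move left. Bounds: (0, 1). Value = 1/2
Step 3: sign = -, move left. Bounds: (0, 1/2). Value = 1/4
Step 4: sign = -, move left. Bounds: (0, 1/4). Value = 1/8
Step 5: sign = -, move left. Bounds: (0, 1/8). Value = 1/16
Step 6: sign = +, move right. Bounds: (1/16, 1/8). Value = 3/32
Step 7: sign = +, move right. Bounds: (3/32, 1/8). Value = 7/64
The surreal number with sign expansion +----++ is 7/64.

7/64


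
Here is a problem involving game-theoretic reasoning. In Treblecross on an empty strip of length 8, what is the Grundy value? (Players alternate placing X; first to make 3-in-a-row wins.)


Treblecross: place X on empty cells; 3-in-a-row wins.
Playing within two cells of an existing X lets the opponent win at once, so sensible play treats the cells i-2..i+2 around each X as dead. The player left with no safe cell loses, so this is a normal-play take-away game on strips of safe cells.
Placing X at cell i (0-indexed) of a strip of k safe cells leaves independent strips of sizes max(0, i-2) and max(0, k-i-3). Hence G(k) = mex{ G(max(0,i-2)) XOR G(max(0,k-i-3)) : 0 <= i < k }, with G(0) = 0.
G(1): splits (0,0):0^0=0 -> mex({0}) = 1
G(2): splits (0,0):0^0=0 -> mex({0}) = 1
G(3): splits (0,0):0^0=0 -> mex({0}) = 1
G(4): splits (0,1):0^1=1 (0,0):0^0=0 -> mex({0, 1}) = 2
G(5): splits (0,2):0^1=1 (0,1):0^1=1 (0,0):0^0=0 -> mex({0, 1}) = 2
G(6) = mex({1}) = 0
G(7) = mex({0, 1, 2}) = 3
G(8) = mex({0, 1, 2}) = 3
Therefore G(8) = 3.

3


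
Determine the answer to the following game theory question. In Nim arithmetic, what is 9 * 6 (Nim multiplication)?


Nim multiplication is bilinear over XOR: (u XOR v) * w = (u*w) XOR (v*w).
So we split each operand into its bit components and XOR the pairwise Nim products.
9 = 1 + 8 (as XOR of powers of 2).
6 = 2 + 4 (as XOR of powers of 2).
Using the standard Nim-product table on single bits:
  2*2 = 3,   2*4 = 8,   2*8 = 12,
  4*4 = 6,   4*8 = 11,  8*8 = 13,
and  1*x = x (identity), k*l = l*k (commutative).
Pairwise Nim products:
  1 * 2 = 2
  1 * 4 = 4
  8 * 2 = 12
  8 * 4 = 11
XOR them: 2 XOR 4 XOR 12 XOR 11 = 1.
Result: 9 * 6 = 1 (in Nim).

1


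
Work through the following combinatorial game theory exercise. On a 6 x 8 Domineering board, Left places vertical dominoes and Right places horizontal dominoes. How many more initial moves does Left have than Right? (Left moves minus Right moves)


Board is 6 x 8 (rows x cols).
Left (vertical) placements: (rows-1) * cols = 5 * 8 = 40
Right (horizontal) placements: rows * (cols-1) = 6 * 7 = 42
Advantage = Left - Right = 40 - 42 = -2

-2


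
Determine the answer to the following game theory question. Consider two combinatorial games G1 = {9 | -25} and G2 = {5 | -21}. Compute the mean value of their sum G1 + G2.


G1 = {9 | -25}, G2 = {5 | -21}
Each is a switch {a | b} with numbers a > b; its mean value is (a + b)/2, and mean value is additive over game sums: m(G1 + G2) = m(G1) + m(G2).
Mean of G1 = (9 + (-25))/2 = -16/2 = -8
Mean of G2 = (5 + (-21))/2 = -16/2 = -8
Mean of G1 + G2 = -8 + -8 = -16

-16


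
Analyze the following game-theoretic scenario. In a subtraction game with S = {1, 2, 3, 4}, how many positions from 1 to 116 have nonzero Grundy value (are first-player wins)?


Subtraction set S = {1, 2, 3, 4}, so G(n) = n mod 5.
G(n) = 0 when n is a multiple of 5.
Multiples of 5 in [1, 116]: 23
N-positions (nonzero Grundy) = 116 - 23 = 93

93


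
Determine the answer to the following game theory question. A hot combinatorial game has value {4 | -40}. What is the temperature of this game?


The game is {4 | -40}, a switch {a | b} with numbers a > b.
Cooling {a | b} by t gives {a - t | b + t}, which stops being hot when a - t = b + t, i.e. at t = (a - b)/2. So the temperature of a switch is (a - b)/2.
Temperature = (Left option - Right option) / 2
= (4 - (-40)) / 2
= 44 / 2
= 22

22


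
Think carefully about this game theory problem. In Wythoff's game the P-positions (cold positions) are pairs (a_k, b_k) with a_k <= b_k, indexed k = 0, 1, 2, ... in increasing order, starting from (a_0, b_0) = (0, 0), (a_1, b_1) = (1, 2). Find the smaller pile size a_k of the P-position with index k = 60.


By Wythoff's theorem, a_k = floor(k * phi) and b_k = floor(k * phi^2) = a_k + k, where phi = (1 + sqrt(5))/2 is the golden ratio.
phi = (1 + sqrt(5))/2 = 1.618034
k = 60
k * phi = 60 * 1.618034 = 97.082039
a_60 = floor(k * phi) = 97

97


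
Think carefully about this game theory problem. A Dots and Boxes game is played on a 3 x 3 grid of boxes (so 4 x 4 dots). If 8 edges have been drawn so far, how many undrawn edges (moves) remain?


Grid: 3 x 3 boxes, i.e. 4 rows and 4 columns of dots.
Horizontal edges: (rows + 1) * cols = 4 * 3 = 12
Vertical edges: rows * (cols + 1) = 3 * 4 = 12
Total edges: 12 + 12 = 24
Edges drawn: 8
Remaining: 24 - 8 = 16

16


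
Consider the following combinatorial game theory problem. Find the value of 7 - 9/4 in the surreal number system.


x = 7, y = 9/4
Converting to common denominator: 4
x = 28/4, y = 9/4
x - y = 7 - 9/4 = 19/4

19/4


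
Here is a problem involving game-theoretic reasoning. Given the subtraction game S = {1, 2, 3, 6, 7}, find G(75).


The subtraction set is S = {1, 2, 3, 6, 7}.
G(k) = mex{ G(k - s) : s in S, s <= k }. We compute iteratively: G(0) = 0.
G(1) = mex({0}) = 1
G(2) = mex({0, 1}) = 2
G(3) = mex({0, 1, 2}) = 3
G(4) = mex({1, 2, 3}) = 0
G(5) = mex({0, 2, 3}) = 1
G(6) = mex({0, 1, 3}) = 2
G(7) = mex({0, 1, 2}) = 3
G(8) = mex({1, 2, 3}) = 0
G(9) = mex({0, 2, 3}) = 1
G(10) = mex({0, 1, 3}) = 2
Observe that G(4)..G(10) = 0, 1, 2, 3, 0, 1, 2 repeats G(0)..G(6) = 0, 1, 2, 3, 0, 1, 2.
For k >= max(S) = 7, G(k) is determined by the previous 7 values G(k-7)..G(k-1); a window of 7 consecutive values has recurred shifted by 4, so by induction G(k + 4) = G(k) for all k >= 0: the sequence is periodic from the start with period 4.
One period: G(0..3) = 0, 1, 2, 3.
75 mod 4 = 3, so G(75) = G(3) = 3.

3


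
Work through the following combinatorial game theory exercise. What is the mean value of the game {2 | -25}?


Game = {2 | -25}, a switch {a | b} with numbers a > b.
Its thermograph has left wall a - t and right wall b + t, which meet at t = (a - b)/2, where both equal (a + b)/2. So the mast (mean value) is at (a + b)/2.
Mean = (2 + (-25))/2 = -23/2 = -23/2

-23/2


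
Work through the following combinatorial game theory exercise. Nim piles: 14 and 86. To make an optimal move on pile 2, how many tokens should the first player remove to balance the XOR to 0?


Piles: 14 and 86
Current XOR: 14 XOR 86 = 88 (non-zero, so this is an N-position).
To make the XOR zero, we need to find a move that balances the piles.
For pile 2 (size 86): target = 86 XOR 88 = 14
We reduce pile 2 from 86 to 14.
Tokens removed: 86 - 14 = 72
Verification: 14 XOR 14 = 0

72


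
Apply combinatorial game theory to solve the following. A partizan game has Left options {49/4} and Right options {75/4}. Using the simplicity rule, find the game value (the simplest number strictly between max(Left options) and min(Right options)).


Left options: {49/4}, max = 49/4
Right options: {75/4}, min = 75/4
All options are numbers and max(Left) < min(Right), so by the simplicity theorem the value is the simplest (earliest-born) number strictly between 49/4 and 75/4.
Integers 13 through 18 all lie strictly between 49/4 and 75/4.
Among integers, the simplest (lowest birthday = smallest |n|; 0 is born on day 0, +-n on day n) is 13.
No non-integer in the interval can be simpler: if x is a non-integer in the interval, then floor(x) or ceil(x) also lies in the interval (the interval contains an integer), and both are proper prefixes of x's sign expansion, i.e. born earlier. So the game value is 13.
Game value = 13

13


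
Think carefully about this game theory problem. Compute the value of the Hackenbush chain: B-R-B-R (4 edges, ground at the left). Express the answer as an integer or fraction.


Edges (from ground): B-R-B-R
By Berlekamp's sign-expansion rule, a Blue-Red Hackenbush stalk has the value of the surreal number whose sign sequence is the edge sequence with B -> + and R -> -.
Sign sequence: +-+-
Trace the sign expansion in the surreal number tree, starting from 0:
Edge 1: B (sign +) -> bounds (0, +inf), value = 1
Edge 2: R (sign -) -> bounds (0, 1), value = 1/2
Edge 3: B (sign +) -> bounds (1/2, 1), value = 3/4
Edge 4: R (sign -) -> bounds (1/2, 3/4), value = 5/8
Game value = 5/8

5/8


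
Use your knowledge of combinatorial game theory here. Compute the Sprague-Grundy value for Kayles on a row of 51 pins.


Kayles: a move removes 1 or 2 adjacent pins from a contiguous row.
Removing pins from a row of k leaves two independent rows (a, b) with a + b = k - 1 (one pin) or a + b = k - 2 (two pins); an end removal gives a = 0.
By Sprague-Grundy, G(k) = mex{ G(a) XOR G(b) } over all these splits. G(0) = 0.
G(1): splits (0,0):0^0=0 -> mex({0}) = 1
G(2): splits (0,1):0^1=1 (0,0):0^0=0 -> mex({0, 1}) = 2
G(3): splits (0,2):0^2=2 (1,1):1^1=0 (0,1):0^1=1 -> mex({0, 1, 2}) = 3
G(4): splits (0,3):0^3=3 (1,2):1^2=3 (0,2):0^2=2 (1,1):1^1=0 -> mex({0, 2, 3}) = 1
G(5): splits (0,4):0^1=1 (1,3):1^3=2 (2,2):2^2=0 (0,3):0^3=3 (1,2):1^2=3 -> mex({0, 1, 2, 3}) = 4
G(6) = mex({0, 1, 2, 4}) = 3
G(7) = mex({0, 1, 3, 4, 5}) = 2
G(8) = mex({0, 2, 3, 5, 6}) = 1
G(9) = mex({0, 1, 2, 3, 6, 7}) = 4
G(10) = mex({0, 1, 3, 4, 5, 7}) = 2
G(11) = mex({0, 1, 2, 3, 4, 5}) = 6
G(12) = mex({0, 1, 2, 3, 5, 6, 7}) = 4
G(13) = mex({0, 2, 3, 4, 6, 7}) = 1
G(14) = mex({0, 1, 4, 5, 6, 7}) = 2
G(15) = mex({0, 1, 2, 3, 4, 5, 6}) = 7
G(16) = mex({0, 2, 3, 5, 6, 7}) = 1
G(17) = mex({0, 1, 2, 3, 5, 6, 7}) = 4
G(18) = mex({0, 1, 2, 4, 5, 6}) = 3
G(19) = mex({0, 1, 3, 4, 5, 7}) = 2
G(20) = mex({0, 2, 3, 4, 5, 6, 7}) = 1
G(21) = mex({0, 1, 2, 3, 5, 6, 7}) = 4
G(22) = mex({0, 1, 2, 3, 4, 5, 7}) = 6
G(23) = mex({0, 1, 2, 3, 4, 5, 6}) = 7
G(24) = mex({0, 1, 2, 3, 5, 6, 7}) = 4
G(25) = mex({0, 2, 3, 4, 6, 7}) = 1
G(26) = mex({0, 1, 3, 4, 5, 6, 7}) = 2
G(27) = mex({0, 1, 2, 3, 4, 5, 6, 7}) = 8
G(28) = mex({0, 1, 2, 3, 4, 6, 7, 8}) = 5
G(29) = mex({0, 1, 2, 3, 5, 6, 7, 8, 9}) = 4
G(30) = mex({0, 1, 2, 3, 4, 5, 6, 9, 10}) = 7
G(31) = mex({0, 1, 3, 4, 5, 7, 10, 11}) = 2
G(32) = mex({0, 2, 3, 4, 5, 6, 7, 9, 11}) = 1
G(33) = mex({0, 1, 2, 3, 4, 5, 6, 7, 9, 12}) = 8
G(34) = mex({0, 1, 2, 3, 4, 5, 7, 8, 11, 12}) = 6
G(35) = mex({0, 1, 2, 3, 4, 5, 6, 8, 9, 10, 11}) = 7
G(36) = mex({0, 1, 2, 3, 5, 6, 7, 9, 10}) = 4
G(37) = mex({0, 2, 3, 4, 6, 7, 9, 10, 11, 12}) = 1
G(38) = mex({0, 1, 3, 4, 5, 6, 7, 9, 10, 11, 12}) = 2
G(39) = mex({0, 1, 2, 4, 5, 6, 7, 9, 10, 12, 14}) = 3
G(40) = mex({0, 2, 3, 4, 6, 7, 11, 12, 14}) = 1
G(41) = mex({0, 1, 2, 3, 5, 6, 7, 9, 10, 11, 12}) = 4
G(42) = mex({0, 1, 2, 3, 4, 5, 6, 9, 10}) = 7
G(43) = mex({0, 1, 3, 4, 5, 7, 9, 10, 12, 15}) = 2
G(44) = mex({0, 2, 3, 4, 5, 6, 7, 9, 10, 12, 15}) = 1
G(45) = mex({0, 1, 2, 3, 4, 5, 6, 7, 9, 10, 12, 14}) = 8
G(46) = mex({0, 1, 3, 4, 5, 7, 8, 11, 12, 14}) = 2
G(47) = mex({0, 1, 2, 3, 4, 5, 6, 8, 9, 10, 11, 12}) = 7
G(48) = mex({0, 1, 2, 3, 5, 6, 7, 9, 10}) = 4
G(49) = mex({0, 2, 3, 4, 6, 7, 9, 10, 11, 12, 15}) = 1
G(50) = mex({0, 1, 4, 5, 6, 7, 9, 11, 12, 14, 15}) = 2
G(51) = mex({0, 1, 2, 3, 4, 5, 6, 7, 9, 12, 14, 15}) = 8
Therefore G(51) = 8.

8


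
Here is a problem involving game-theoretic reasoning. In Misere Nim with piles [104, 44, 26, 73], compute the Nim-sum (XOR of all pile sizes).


We need the XOR (exclusive or) of all pile sizes.
After XOR-ing pile 1 (size 104): 0 XOR 104 = 104
After XOR-ing pile 2 (size 44): 104 XOR 44 = 68
After XOR-ing pile 3 (size 26): 68 XOR 26 = 94
After XOR-ing pile 4 (size 73): 94 XOR 73 = 23
The Nim-value of this position is 23.

23


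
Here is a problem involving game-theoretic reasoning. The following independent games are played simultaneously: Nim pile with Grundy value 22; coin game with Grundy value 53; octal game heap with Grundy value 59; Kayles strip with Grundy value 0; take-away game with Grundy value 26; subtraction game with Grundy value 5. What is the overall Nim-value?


By the Sprague-Grundy theorem, the Grundy value of a sum of games is the XOR of individual Grundy values.
Nim pile: Grundy value = 22. Running XOR: 0 XOR 22 = 22
coin game: Grundy value = 53. Running XOR: 22 XOR 53 = 35
octal game heap: Grundy value = 59. Running XOR: 35 XOR 59 = 24
Kayles strip: Grundy value = 0. Running XOR: 24 XOR 0 = 24
take-away game: Grundy value = 26. Running XOR: 24 XOR 26 = 2
subtraction game: Grundy value = 5. Running XOR: 2 XOR 5 = 7
The combined Grundy value is 7.

7


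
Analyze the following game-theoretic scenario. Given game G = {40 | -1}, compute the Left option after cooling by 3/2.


Original game: {40 | -1} (a switch {a | b} with a > b).
Cooling by t (for t below the temperature (a - b)/2 = 41/2) taxes each move by t: {a | b} cooled by t is {a - t | b + t}.
Cooling amount: t = 3/2
Cooled Left option: 40 - 3/2 = 77/2
Cooled Right option: -1 + 3/2 = 1/2
Cooled game: {77/2 | 1/2}
Left option = 77/2

77/2


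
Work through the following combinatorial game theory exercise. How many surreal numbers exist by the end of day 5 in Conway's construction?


Day 0: {|} = 0 is born. Count = 1.
Day n: the number of surreal numbers born by day n is 2^(n+1) - 1.
By day 0: 2^1 - 1 = 1
By day 1: 2^2 - 1 = 3
By day 2: 2^3 - 1 = 7
By day 3: 2^4 - 1 = 15
By day 4: 2^5 - 1 = 31
By day 5: 2^6 - 1 = 63
By day 5: 63 surreal numbers.

63


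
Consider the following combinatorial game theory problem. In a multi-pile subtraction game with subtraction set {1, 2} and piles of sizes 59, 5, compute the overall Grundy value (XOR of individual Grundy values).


Subtraction set: {1, 2}
For this subtraction set, G(n) = n mod 3 (period = max + 1 = 3).
Pile 1 (size 59): G(59) = 59 mod 3 = 2
Pile 2 (size 5): G(5) = 5 mod 3 = 2
Total Grundy value = XOR of all: 2 XOR 2 = 0

0


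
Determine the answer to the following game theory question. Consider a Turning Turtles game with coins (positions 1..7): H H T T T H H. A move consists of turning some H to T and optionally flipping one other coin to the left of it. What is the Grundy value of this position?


Coins: H H T T T H H
Key fact: a single head at position k behaves exactly like a Nim heap of size k (turning it to T and optionally flipping a coin at j < k corresponds to moving the heap from k to j, or to 0), and heads combine as a disjunctive sum (two heads at the same place would cancel, matching j XOR j = 0). So the Nim-value is the XOR of the 1-indexed positions of the heads.
Face-up positions (1-indexed): [1, 2, 6, 7]
XOR 0 with 1: 0 XOR 1 = 1
XOR 1 with 2: 1 XOR 2 = 3
XOR 3 with 6: 3 XOR 6 = 5
XOR 5 with 7: 5 XOR 7 = 2
Nim-value = 2

2


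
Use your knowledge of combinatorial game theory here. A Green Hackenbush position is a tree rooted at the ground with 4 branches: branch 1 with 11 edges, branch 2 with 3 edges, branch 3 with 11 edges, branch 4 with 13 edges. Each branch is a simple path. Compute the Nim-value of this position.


The tree has 4 branches from the ground vertex.
In Green Hackenbush, the Nim-value of a simple path of length k is k.
Branch 1: length 11, Nim-value = 11
Branch 2: length 3, Nim-value = 3
Branch 3: length 11, Nim-value = 11
Branch 4: length 13, Nim-value = 13
Total Nim-value = XOR of all branch values:
0 XOR 11 = 11
11 XOR 3 = 8
8 XOR 11 = 3
3 XOR 13 = 14
Nim-value of the tree = 14

14


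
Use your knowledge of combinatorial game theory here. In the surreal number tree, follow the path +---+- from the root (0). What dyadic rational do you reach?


Sign expansion: +---+-
Rule: track bounds (lo, hi), initially (-inf, +inf). On '+', the current value becomes lo and we move to the simplest number in (value, hi): value + 1 if hi = +inf, otherwise the midpoint (value + hi)/2. On '-', the current value becomes hi and we move to value - 1 if lo = -inf, otherwise the midpoint (lo + value)/2.
Start at 0.
Step 1: sign = +, move right. Bounds: (0, +inf). Value = 1
Step 2: sign = -, move left. Bounds: (0, 1). Value = 1/2
Step 3: sign = -, move left. Bounds: (0, 1/2). Value = 1/4
Step 4: sign = -, move left. Bounds: (0, 1/4). Value = 1/8
Step 5: sign = +, move right. Bounds: (1/8, 1/4). Value = 3/16
Step 6: sign = -, move left. Bounds: (1/8, 3/16). Value = 5/32
The surreal number with sign expansion +---+- is 5/32.

5/32


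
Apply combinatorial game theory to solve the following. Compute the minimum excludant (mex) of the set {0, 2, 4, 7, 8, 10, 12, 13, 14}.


Set = {0, 2, 4, 7, 8, 10, 12, 13, 14}
0 is in the set.
1 is NOT in the set. This is the mex.
mex = 1

1


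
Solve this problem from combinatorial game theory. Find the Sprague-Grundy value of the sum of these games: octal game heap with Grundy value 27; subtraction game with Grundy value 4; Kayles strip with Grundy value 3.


By the Sprague-Grundy theorem, the Grundy value of a sum of games is the XOR of individual Grundy values.
octal game heap: Grundy value = 27. Running XOR: 0 XOR 27 = 27
subtraction game: Grundy value = 4. Running XOR: 27 XOR 4 = 31
Kayles strip: Grundy value = 3. Running XOR: 31 XOR 3 = 28
The combined Grundy value is 28.

28


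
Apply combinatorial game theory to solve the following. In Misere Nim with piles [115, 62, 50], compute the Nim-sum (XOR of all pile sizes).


We need the XOR (exclusive or) of all pile sizes.
After XOR-ing pile 1 (size 115): 0 XOR 115 = 115
After XOR-ing pile 2 (size 62): 115 XOR 62 = 77
After XOR-ing pile 3 (size 50): 77 XOR 50 = 127
The Nim-value of this position is 127.

127


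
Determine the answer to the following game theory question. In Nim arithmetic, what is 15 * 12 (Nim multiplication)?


Nim multiplication is bilinear over XOR: (u XOR v) * w = (u*w) XOR (v*w).
So we split each operand into its bit components and XOR the pairwise Nim products.
15 = 1 + 2 + 4 + 8 (as XOR of powers of 2).
12 = 4 + 8 (as XOR of powers of 2).
Using the standard Nim-product table on single bits:
  2*2 = 3,   2*4 = 8,   2*8 = 12,
  4*4 = 6,   4*8 = 11,  8*8 = 13,
and  1*x = x (identity), k*l = l*k (commutative).
Pairwise Nim products:
  1 * 4 = 4
  1 * 8 = 8
  2 * 4 = 8
  2 * 8 = 12
  4 * 4 = 6
  4 * 8 = 11
  8 * 4 = 11
  8 * 8 = 13
XOR them: 4 XOR 8 XOR 8 XOR 12 XOR 6 XOR 11 XOR 11 XOR 13 = 3.
Result: 15 * 12 = 3 (in Nim).

3


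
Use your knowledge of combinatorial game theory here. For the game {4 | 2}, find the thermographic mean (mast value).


Game = {4 | 2}, a switch {a | b} with numbers a > b.
Its thermograph has left wall a - t and right wall b + t, which meet at t = (a - b)/2, where both equal (a + b)/2. So the mast (mean value) is at (a + b)/2.
Mean = (4 + (2))/2 = 6/2 = 3

3


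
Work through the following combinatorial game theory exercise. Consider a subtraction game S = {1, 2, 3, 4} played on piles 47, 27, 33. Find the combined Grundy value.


Subtraction set: {1, 2, 3, 4}
For this subtraction set, G(n) = n mod 5 (period = max + 1 = 5).
Pile 1 (size 47): G(47) = 47 mod 5 = 2
Pile 2 (size 27): G(27) = 27 mod 5 = 2
Pile 3 (size 33): G(33) = 33 mod 5 = 3
Total Grundy value = XOR of all: 2 XOR 2 XOR 3 = 3

3


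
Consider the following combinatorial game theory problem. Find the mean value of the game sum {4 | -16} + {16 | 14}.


G1 = {4 | -16}, G2 = {16 | 14}
Each is a switch {a | b} with numbers a > b; its mean value is (a + b)/2, and mean value is additive over game sums: m(G1 + G2) = m(G1) + m(G2).
Mean of G1 = (4 + (-16))/2 = -12/2 = -6
Mean of G2 = (16 + (14))/2 = 30/2 = 15
Mean of G1 + G2 = -6 + 15 = 9

9


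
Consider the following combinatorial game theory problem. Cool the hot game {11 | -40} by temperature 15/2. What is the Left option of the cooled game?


Original game: {11 | -40} (a switch {a | b} with a > b).
Cooling by t (for t below the temperature (a - b)/2 = 51/2) taxes each move by t: {a | b} cooled by t is {a - t | b + t}.
Cooling amount: t = 15/2
Cooled Left option: 11 - 15/2 = 7/2
Cooled Right option: -40 + 15/2 = -65/2
Cooled game: {7/2 | -65/2}
Left option = 7/2

7/2


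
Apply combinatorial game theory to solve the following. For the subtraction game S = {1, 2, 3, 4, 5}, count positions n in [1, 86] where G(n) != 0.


Subtraction set S = {1, 2, 3, 4, 5}, so G(n) = n mod 6.
G(n) = 0 when n is a multiple of 6.
Multiples of 6 in [1, 86]: 14
N-positions (nonzero Grundy) = 86 - 14 = 72

72


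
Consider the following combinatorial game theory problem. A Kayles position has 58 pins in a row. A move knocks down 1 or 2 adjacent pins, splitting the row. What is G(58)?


Kayles: a move removes 1 or 2 adjacent pins from a contiguous row.
Removing pins from a row of k leaves two independent rows (a, b) with a + b = k - 1 (one pin) or a + b = k - 2 (two pins); an end removal gives a = 0.
By Sprague-Grundy, G(k) = mex{ G(a) XOR G(b) } over all these splits. G(0) = 0.
G(1): splits (0,0):0^0=0 -> mex({0}) = 1
G(2): splits (0,1):0^1=1 (0,0):0^0=0 -> mex({0, 1}) = 2
G(3): splits (0,2):0^2=2 (1,1):1^1=0 (0,1):0^1=1 -> mex({0, 1, 2}) = 3
G(4): splits (0,3):0^3=3 (1,2):1^2=3 (0,2):0^2=2 (1,1):1^1=0 -> mex({0, 2, 3}) = 1
G(5): splits (0,4):0^1=1 (1,3):1^3=2 (2,2):2^2=0 (0,3):0^3=3 (1,2):1^2=3 -> mex({0, 1, 2, 3}) = 4
G(6) = mex({0, 1, 2, 4}) = 3
G(7) = mex({0, 1, 3, 4, 5}) = 2
G(8) = mex({0, 2, 3, 5, 6}) = 1
G(9) = mex({0, 1, 2, 3, 6, 7}) = 4
G(10) = mex({0, 1, 3, 4, 5, 7}) = 2
G(11) = mex({0, 1, 2, 3, 4, 5}) = 6
G(12) = mex({0, 1, 2, 3, 5, 6, 7}) = 4
G(13) = mex({0, 2, 3, 4, 6, 7}) = 1
G(14) = mex({0, 1, 4, 5, 6, 7}) = 2
G(15) = mex({0, 1, 2, 3, 4, 5, 6}) = 7
G(16) = mex({0, 2, 3, 5, 6, 7}) = 1
G(17) = mex({0, 1, 2, 3, 5, 6, 7}) = 4
G(18) = mex({0, 1, 2, 4, 5, 6}) = 3
G(19) = mex({0, 1, 3, 4, 5, 7}) = 2
G(20) = mex({0, 2, 3, 4, 5, 6, 7}) = 1
G(21) = mex({0, 1, 2, 3, 5, 6, 7}) = 4
G(22) = mex({0, 1, 2, 3, 4, 5, 7}) = 6
G(23) = mex({0, 1, 2, 3, 4, 5, 6}) = 7
G(24) = mex({0, 1, 2, 3, 5, 6, 7}) = 4
G(25) = mex({0, 2, 3, 4, 6, 7}) = 1
G(26) = mex({0, 1, 3, 4, 5, 6, 7}) = 2
G(27) = mex({0, 1, 2, 3, 4, 5, 6, 7}) = 8
G(28) = mex({0, 1, 2, 3, 4, 6, 7, 8}) = 5
G(29) = mex({0, 1, 2, 3, 5, 6, 7, 8, 9}) = 4
G(30) = mex({0, 1, 2, 3, 4, 5, 6, 9, 10}) = 7
G(31) = mex({0, 1, 3, 4, 5, 7, 10, 11}) = 2
G(32) = mex({0, 2, 3, 4, 5, 6, 7, 9, 11}) = 1
G(33) = mex({0, 1, 2, 3, 4, 5, 6, 7, 9, 12}) = 8
G(34) = mex({0, 1, 2, 3, 4, 5, 7, 8, 11, 12}) = 6
G(35) = mex({0, 1, 2, 3, 4, 5, 6, 8, 9, 10, 11}) = 7
G(36) = mex({0, 1, 2, 3, 5, 6, 7, 9, 10}) = 4
G(37) = mex({0, 2, 3, 4, 6, 7, 9, 10, 11, 12}) = 1
G(38) = mex({0, 1, 3, 4, 5, 6, 7, 9, 10, 11, 12}) = 2
G(39) = mex({0, 1, 2, 4, 5, 6, 7, 9, 10, 12, 14}) = 3
G(40) = mex({0, 2, 3, 4, 6, 7, 11, 12, 14}) = 1
G(41) = mex({0, 1, 2, 3, 5, 6, 7, 9, 10, 11, 12}) = 4
G(42) = mex({0, 1, 2, 3, 4, 5, 6, 9, 10}) = 7
G(43) = mex({0, 1, 3, 4, 5, 7, 9, 10, 12, 15}) = 2
G(44) = mex({0, 2, 3, 4, 5, 6, 7, 9, 10, 12, 15}) = 1
G(45) = mex({0, 1, 2, 3, 4, 5, 6, 7, 9, 10, 12, 14}) = 8
G(46) = mex({0, 1, 3, 4, 5, 7, 8, 11, 12, 14}) = 2
G(47) = mex({0, 1, 2, 3, 4, 5, 6, 8, 9, 10, 11, 12}) = 7
G(48) = mex({0, 1, 2, 3, 5, 6, 7, 9, 10}) = 4
G(49) = mex({0, 2, 3, 4, 6, 7, 9, 10, 11, 12, 15}) = 1
G(50) = mex({0, 1, 4, 5, 6, 7, 9, 11, 12, 14, 15}) = 2
G(51) = mex({0, 1, 2, 3, 4, 5, 6, 7, 9, 12, 14, 15}) = 8
G(52) = mex({0, 2, 3, 4, 5, 6, 7, 8, 11, 12, 15}) = 1
G(53) = mex({0, 1, 2, 3, 5, 6, 7, 8, 9, 10, 11, 12}) = 4
G(54) = mex({0, 1, 2, 3, 4, 5, 6, 9, 10}) = 7
G(55) = mex({0, 1, 3, 4, 5, 7, 9, 10, 11, 12}) = 2
G(56) = mex({0, 2, 3, 4, 5, 6, 7, 9, 10, 11, 12, 13, 14}) = 1
G(57) = mex({0, 1, 2, 3, 5, 6, 7, 9, 10, 12, 13, 14, 15}) = 4
G(58) = mex({0, 1, 3, 4, 5, 7, 11, 12, 14, 15}) = 2
Therefore G(58) = 2.

2


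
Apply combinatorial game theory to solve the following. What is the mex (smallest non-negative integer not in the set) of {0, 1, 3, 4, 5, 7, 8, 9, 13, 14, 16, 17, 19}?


Set = {0, 1, 3, 4, 5, 7, 8, 9, 13, 14, 16, 17, 19}
0 is in the set.
1 is in the set.
2 is NOT in the set. This is the mex.
mex = 2

2


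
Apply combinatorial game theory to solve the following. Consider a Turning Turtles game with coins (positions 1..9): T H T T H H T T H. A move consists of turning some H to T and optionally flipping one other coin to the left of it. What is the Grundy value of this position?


Coins: T H T T H H T T H
Key fact: a single head at position k behaves exactly like a Nim heap of size k (turning it to T and optionally flipping a coin at j < k corresponds to moving the heap from k to j, or to 0), and heads combine as a disjunctive sum (two heads at the same place would cancel, matching j XOR j = 0). So the Nim-value is the XOR of the 1-indexed positions of the heads.
Face-up positions (1-indexed): [2, 5, 6, 9]
XOR 0 with 2: 0 XOR 2 = 2
XOR 2 with 5: 2 XOR 5 = 7
XOR 7 with 6: 7 XOR 6 = 1
XOR 1 with 9: 1 XOR 9 = 8
Nim-value = 8

8


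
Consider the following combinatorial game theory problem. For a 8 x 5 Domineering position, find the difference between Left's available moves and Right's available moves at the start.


Board is 8 x 5 (rows x cols).
Left (vertical) placements: (rows-1) * cols = 7 * 5 = 35
Right (horizontal) placements: rows * (cols-1) = 8 * 4 = 32
Advantage = Left - Right = 35 - 32 = 3

3


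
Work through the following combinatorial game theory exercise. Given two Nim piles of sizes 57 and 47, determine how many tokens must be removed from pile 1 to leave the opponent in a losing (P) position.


Piles: 57 and 47
Current XOR: 57 XOR 47 = 22 (non-zero, so this is an N-position).
To make the XOR zero, we need to find a move that balances the piles.
For pile 1 (size 57): target = 57 XOR 22 = 47
We reduce pile 1 from 57 to 47.
Tokens removed: 57 - 47 = 10
Verification: 47 XOR 47 = 0

10


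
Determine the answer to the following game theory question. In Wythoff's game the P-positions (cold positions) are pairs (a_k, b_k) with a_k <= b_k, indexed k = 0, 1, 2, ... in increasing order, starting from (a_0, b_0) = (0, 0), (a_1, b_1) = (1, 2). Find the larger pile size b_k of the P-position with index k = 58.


By Wythoff's theorem, a_k = floor(k * phi) and b_k = floor(k * phi^2) = a_k + k, where phi = (1 + sqrt(5))/2 is the golden ratio.
phi = (1 + sqrt(5))/2 = 1.618034
phi^2 = phi + 1 = 2.618034
k = 58
k * phi^2 = 58 * 2.618034 = 151.845971
b_58 = floor(k * phi^2) = 151 (check: a_58 + k = 93 + 58 = 151)

151


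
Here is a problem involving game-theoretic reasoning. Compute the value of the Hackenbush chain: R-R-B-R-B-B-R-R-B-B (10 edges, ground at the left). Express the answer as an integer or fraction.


Edges (from ground): R-R-B-R-B-B-R-R-B-B
By Berlekamp's sign-expansion rule, a Blue-Red Hackenbush stalk has the value of the surreal number whose sign sequence is the edge sequence with B -> + and R -> -.
Sign sequence: --+-++--++
Trace the sign expansion in the surreal number tree, starting from 0:
Edge 1: R (sign -) -> bounds (-inf, 0), value = -1
Edge 2: R (sign -) -> bounds (-inf, -1), value = -2
Edge 3: B (sign +) -> bounds (-2, -1), value = -3/2
Edge 4: R (sign -) -> bounds (-2, -3/2), value = -7/4
Edge 5: B (sign +) -> bounds (-7/4, -3/2), value = -13/8
Edge 6: B (sign +) -> bounds (-13/8, -3/2), value = -25/16
Edge 7: R (sign -) -> bounds (-13/8, -25/16), value = -51/32
Edge 8: R (sign -) -> bounds (-13/8, -51/32), value = -103/64
Edge 9: B (sign +) -> bounds (-103/64, -51/32), value = -205/128
Edge 10: B (sign +) -> bounds (-205/128, -51/32), value = -409/256
Game value = -409/256

-409/256


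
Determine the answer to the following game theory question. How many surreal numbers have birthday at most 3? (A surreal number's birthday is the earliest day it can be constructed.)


Day 0: {|} = 0 is born. Count = 1.
Day n: the number of surreal numbers born by day n is 2^(n+1) - 1.
By day 0: 2^1 - 1 = 1
By day 1: 2^2 - 1 = 3
By day 2: 2^3 - 1 = 7
By day 3: 2^4 - 1 = 15
By day 3: 15 surreal numbers.

15


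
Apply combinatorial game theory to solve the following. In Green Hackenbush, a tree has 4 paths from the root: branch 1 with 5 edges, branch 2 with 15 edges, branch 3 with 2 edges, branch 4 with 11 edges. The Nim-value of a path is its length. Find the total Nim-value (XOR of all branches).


The tree has 4 branches from the ground vertex.
In Green Hackenbush, the Nim-value of a simple path of length k is k.
Branch 1: length 5, Nim-value = 5
Branch 2: length 15, Nim-value = 15
Branch 3: length 2, Nim-value = 2
Branch 4: length 11, Nim-value = 11
Total Nim-value = XOR of all branch values:
0 XOR 5 = 5
5 XOR 15 = 10
10 XOR 2 = 8
8 XOR 11 = 3
Nim-value of the tree = 3

3


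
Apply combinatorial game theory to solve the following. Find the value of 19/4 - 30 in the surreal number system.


x = 19/4, y = 30
Converting to common denominator: 4
x = 19/4, y = 120/4
x - y = 19/4 - 30 = -101/4

-101/4


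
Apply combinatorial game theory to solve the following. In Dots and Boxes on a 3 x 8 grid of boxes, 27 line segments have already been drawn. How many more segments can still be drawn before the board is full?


Grid: 3 x 8 boxes, i.e. 4 rows and 9 columns of dots.
Horizontal edges: (rows + 1) * cols = 4 * 8 = 32
Vertical edges: rows * (cols + 1) = 3 * 9 = 27
Total edges: 32 + 27 = 59
Edges drawn: 27
Remaining: 59 - 27 = 32

32


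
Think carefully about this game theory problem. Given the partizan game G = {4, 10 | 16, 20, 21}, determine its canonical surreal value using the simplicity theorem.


Left options: {4, 10}, max = 10
Right options: {16, 20, 21}, min = 16
All options are numbers and max(Left) < min(Right), so by the simplicity theorem the value is the simplest (earliest-born) number strictly between 10 and 16.
Integers 11 through 15 all lie strictly between 10 and 16.
Among integers, the simplest (lowest birthday = smallest |n|; 0 is born on day 0, +-n on day n) is 11.
No non-integer in the interval can be simpler: if x is a non-integer in the interval, then floor(x) or ceil(x) also lies in the interval (the interval contains an integer), and both are proper prefixes of x's sign expansion, i.e. born earlier. So the game value is 11.
Game value = 11

11


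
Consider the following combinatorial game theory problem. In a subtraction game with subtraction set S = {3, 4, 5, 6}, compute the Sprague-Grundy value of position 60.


The subtraction set is S = {3, 4, 5, 6}.
G(k) = mex{ G(k - s) : s in S, s <= k }. We compute iteratively: G(0) = 0.
G(1) = mex({}) = 0
G(2) = mex({}) = 0
G(3) = mex({0}) = 1
G(4) = mex({0}) = 1
G(5) = mex({0}) = 1
G(6) = mex({0, 1}) = 2
G(7) = mex({0, 1}) = 2
G(8) = mex({0, 1}) = 2
G(9) = mex({1, 2}) = 0
G(10) = mex({1, 2}) = 0
G(11) = mex({1, 2}) = 0
G(12) = mex({0, 2}) = 1
G(13) = mex({0, 2}) = 1
G(14) = mex({0, 2}) = 1
Observe that G(9)..G(14) = 0, 0, 0, 1, 1, 1 repeats G(0)..G(5) = 0, 0, 0, 1, 1, 1.
For k >= max(S) = 6, G(k) is determined by the previous 6 values G(k-6)..G(k-1); a window of 6 consecutive values has recurred shifted by 9, so by induction G(k + 9) = G(k) for all k >= 0: the sequence is periodic from the start with period 9.
One period: G(0..8) = 0, 0, 0, 1, 1, 1, 2, 2, 2.
60 mod 9 = 6, so G(60) = G(6) = 2.

2


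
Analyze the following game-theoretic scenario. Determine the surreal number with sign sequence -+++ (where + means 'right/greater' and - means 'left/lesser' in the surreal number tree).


Sign expansion: -+++
Rule: track bounds (lo, hi), initially (-inf, +inf). On '+', the current value becomes lo and we move to the simplest number in (value, hi): value + 1 if hi = +inf, otherwise the midpoint (value + hi)/2. On '-', the current value becomes hi and we move to value - 1 if lo = -inf, otherwise the midpoint (lo + value)/2.
Start at 0.
Step 1: sign = -, move left. Bounds: (-inf, 0). Value = -1
Step 2: sign = +, move right. Bounds: (-1, 0). Value = -1/2
Step 3: sign = +, move right. Bounds: (-1/2, 0). Value = -1/4
Step 4: sign = +, move right. Bounds: (-1/4, 0). Value = -1/8
The surreal number with sign expansion -+++ is -1/8.

-1/8


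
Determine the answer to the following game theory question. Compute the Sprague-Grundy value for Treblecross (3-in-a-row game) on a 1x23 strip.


Treblecross: place X on empty cells; 3-in-a-row wins.
Playing within two cells of an existing X lets the opponent win at once, so sensible play treats the cells i-2..i+2 around each X as dead. The player left with no safe cell loses, so this is a normal-play take-away game on strips of safe cells.
Placing X at cell i (0-indexed) of a strip of k safe cells leaves independent strips of sizes max(0, i-2) and max(0, k-i-3). Hence G(k) = mex{ G(max(0,i-2)) XOR G(max(0,k-i-3)) : 0 <= i < k }, with G(0) = 0.
G(1): splits (0,0):0^0=0 -> mex({0}) = 1
G(2): splits (0,0):0^0=0 -> mex({0}) = 1
G(3): splits (0,0):0^0=0 -> mex({0}) = 1
G(4): splits (0,1):0^1=1 (0,0):0^0=0 -> mex({0, 1}) = 2
G(5): splits (0,2):0^1=1 (0,1):0^1=1 (0,0):0^0=0 -> mex({0, 1}) = 2
G(6) = mex({1}) = 0
G(7) = mex({0, 1, 2}) = 3
G(8) = mex({0, 1, 2}) = 3
G(9) = mex({0, 2}) = 1
G(10) = mex({0, 2, 3}) = 1
G(11) = mex({0, 3}) = 1
G(12) = mex({1, 3}) = 0
G(13) = mex({0, 1, 2, 3}) = 4
G(14) = mex({0, 1, 2}) = 3
G(15) = mex({0, 1, 2}) = 3
G(16) = mex({0, 1, 2, 4}) = 3
G(17) = mex({0, 1, 3, 4}) = 2
G(18) = mex({0, 1, 3, 4}) = 2
G(19) = mex({0, 1, 3, 5}) = 2
G(20) = mex({0, 1, 2, 3, 5}) = 4
G(21) = mex({0, 1, 2, 3, 5}) = 4
G(22) = mex({1, 2, 6}) = 0
G(23) = mex({0, 1, 2, 3, 4, 6}) = 5
Therefore G(23) = 5.

5


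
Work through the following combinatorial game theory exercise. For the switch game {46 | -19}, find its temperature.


The game is {46 | -19}, a switch {a | b} with numbers a > b.
Cooling {a | b} by t gives {a - t | b + t}, which stops being hot when a - t = b + t, i.e. at t = (a - b)/2. So the temperature of a switch is (a - b)/2.
Temperature = (Left option - Right option) / 2
= (46 - (-19)) / 2
= 65 / 2
= 65/2

65/2


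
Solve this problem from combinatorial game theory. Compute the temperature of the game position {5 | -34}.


The game is {5 | -34}, a switch {a | b} with numbers a > b.
Cooling {a | b} by t gives {a - t | b + t}, which stops being hot when a - t = b + t, i.e. at t = (a - b)/2. So the temperature of a switch is (a - b)/2.
Temperature = (Left option - Right option) / 2
= (5 - (-34)) / 2
= 39 / 2
= 39/2

39/2


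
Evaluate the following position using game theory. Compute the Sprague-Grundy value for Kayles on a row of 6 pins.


Kayles: a move removes 1 or 2 adjacent pins from a contiguous row.
Removing pins from a row of k leaves two independent rows (a, b) with a + b = k - 1 (one pin) or a + b = k - 2 (two pins); an end removal gives a = 0.
By Sprague-Grundy, G(k) = mex{ G(a) XOR G(b) } over all these splits. G(0) = 0.
G(1): splits (0,0):0^0=0 -> mex({0}) = 1
G(2): splits (0,1):0^1=1 (0,0):0^0=0 -> mex({0, 1}) = 2
G(3): splits (0,2):0^2=2 (1,1):1^1=0 (0,1):0^1=1 -> mex({0, 1, 2}) = 3
G(4): splits (0,3):0^3=3 (1,2):1^2=3 (0,2):0^2=2 (1,1):1^1=0 -> mex({0, 2, 3}) = 1
G(5): splits (0,4):0^1=1 (1,3):1^3=2 (2,2):2^2=0 (0,3):0^3=3 (1,2):1^2=3 -> mex({0, 1, 2, 3}) = 4
G(6) = mex({0, 1, 2, 4}) = 3
Therefore G(6) = 3.

3


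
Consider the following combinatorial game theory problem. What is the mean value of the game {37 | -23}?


Game = {37 | -23}, a switch {a | b} with numbers a > b.
Its thermograph has left wall a - t and right wall b + t, which meet at t = (a - b)/2, where both equal (a + b)/2. So the mast (mean value) is at (a + b)/2.
Mean = (37 + (-23))/2 = 14/2 = 7

7


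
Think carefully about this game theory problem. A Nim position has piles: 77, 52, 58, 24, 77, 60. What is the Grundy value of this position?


We need the XOR (exclusive or) of all pile sizes.
After XOR-ing pile 1 (size 77): 0 XOR 77 = 77
After XOR-ing pile 2 (size 52): 77 XOR 52 = 121
After XOR-ing pile 3 (size 58): 121 XOR 58 = 67
After XOR-ing pile 4 (size 24): 67 XOR 24 = 91
After XOR-ing pile 5 (size 77): 91 XOR 77 = 22
After XOR-ing pile 6 (size 60): 22 XOR 60 = 42
The Nim-value of this position is 42.

42


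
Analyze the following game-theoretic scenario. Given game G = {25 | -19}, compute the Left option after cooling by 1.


Original game: {25 | -19} (a switch {a | b} with a > b).
Cooling by t (for t below the temperature (a - b)/2 = 22) taxes each move by t: {a | b} cooled by t is {a - t | b + t}.
Cooling amount: t = 1
Cooled Left option: 25 - 1 = 24
Cooled Right option: -19 + 1 = -18
Cooled game: {24 | -18}
Left option = 24

24


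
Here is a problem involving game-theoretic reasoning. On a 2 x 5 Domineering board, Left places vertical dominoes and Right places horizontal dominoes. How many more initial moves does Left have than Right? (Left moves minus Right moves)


Board is 2 x 5 (rows x cols).
Left (vertical) placements: (rows-1) * cols = 1 * 5 = 5
Right (horizontal) placements: rows * (cols-1) = 2 * 4 = 8
Advantage = Left - Right = 5 - 8 = -3

-3
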